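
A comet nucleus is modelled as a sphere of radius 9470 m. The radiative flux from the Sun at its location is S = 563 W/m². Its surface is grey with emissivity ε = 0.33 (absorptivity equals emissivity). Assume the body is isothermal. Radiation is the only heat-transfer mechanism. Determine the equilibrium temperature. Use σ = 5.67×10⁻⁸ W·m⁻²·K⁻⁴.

At equilibrium, absorbed power = emitted power.
Absorbing cross-section = πr² = 2.817×10⁸ m²; emitting surface = 4πr² = 1.127×10⁹ m² (ratio 4).
εS·A_cross = εσ·A_surf·T⁴  ⇒  T⁴ = S/(4σ)   (ε cancels).
T⁴ = 563/(4·5.67×10⁻⁸) = 2.482×10⁹ K⁴.
T = (2.482×10⁹)^(1/4).

T ≈ 223 K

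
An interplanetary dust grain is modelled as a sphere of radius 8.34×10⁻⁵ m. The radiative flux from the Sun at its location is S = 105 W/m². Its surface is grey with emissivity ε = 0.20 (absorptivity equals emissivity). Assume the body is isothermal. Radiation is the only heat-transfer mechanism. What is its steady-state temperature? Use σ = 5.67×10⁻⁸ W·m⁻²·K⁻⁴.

At equilibrium, absorbed power = emitted power.
Absorbing cross-section = πr² = 2.185×10⁻⁸ m²; emitting surface = 4πr² = 8.741×10⁻⁸ m² (ratio 4).
εS·A_cross = εσ·A_surf·T⁴  ⇒  T⁴ = S/(4σ)   (ε cancels).
T⁴ = 105/(4·5.67×10⁻⁸) = 4.630×10⁸ K⁴.
T = (4.630×10⁸)^(1/4).

T ≈ 147 K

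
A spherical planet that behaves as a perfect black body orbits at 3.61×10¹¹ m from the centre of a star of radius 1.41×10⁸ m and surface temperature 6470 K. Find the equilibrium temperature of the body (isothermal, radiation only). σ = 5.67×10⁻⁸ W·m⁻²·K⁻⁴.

T ≈ 90.4 K

The star's surface emits σT_*⁴; at distance d the flux is S = σT_*⁴(R_*/d)².
S = 5.67×10⁻⁸·(6470)⁴·(1.41×10⁸/3.61×10¹¹)² = 15.16 W/m².
For an isothermal sphere T⁴ = (1−a)S/(4σ) = 6.683×10⁷ K⁴.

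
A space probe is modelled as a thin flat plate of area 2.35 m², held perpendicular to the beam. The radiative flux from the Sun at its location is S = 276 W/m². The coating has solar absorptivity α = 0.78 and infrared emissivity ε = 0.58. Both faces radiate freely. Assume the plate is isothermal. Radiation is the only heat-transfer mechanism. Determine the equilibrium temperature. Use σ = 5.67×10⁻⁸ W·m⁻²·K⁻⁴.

At equilibrium, absorbed power = emitted power.
Absorbing cross-section = A = 2.350 m²; emitting surface = 2A = 4.700 m² (ratio 2).
αS·A_cross = εσ·A_surf·T⁴  ⇒  T⁴ = αS/(ε·2σ).
T⁴ = 0.780·276/(0.58·2·5.67×10⁻⁸) = 3.273×10⁹ K⁴.
T = (3.273×10⁹)^(1/4).

T ≈ 239 K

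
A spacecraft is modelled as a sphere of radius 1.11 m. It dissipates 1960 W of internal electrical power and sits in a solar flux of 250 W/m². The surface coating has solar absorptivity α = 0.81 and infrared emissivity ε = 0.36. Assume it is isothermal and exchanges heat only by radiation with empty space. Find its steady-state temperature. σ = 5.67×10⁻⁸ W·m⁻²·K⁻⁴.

T ≈ 305 K

At steady state, absorbed solar power + internal power = radiated power.
Absorbed: α·S·A_cross = 0.81·250·3.871 = 783.8 W (cross-section πr²).
Total input = 783.8 + 1960 = 2744 W.
Radiated: εσ·A_surf·T⁴ with A_surf = 4πr² = 15.48 m².
T⁴ = 2744/(0.36·5.67×10⁻⁸·15.48) = 8.682×10⁹ K⁴.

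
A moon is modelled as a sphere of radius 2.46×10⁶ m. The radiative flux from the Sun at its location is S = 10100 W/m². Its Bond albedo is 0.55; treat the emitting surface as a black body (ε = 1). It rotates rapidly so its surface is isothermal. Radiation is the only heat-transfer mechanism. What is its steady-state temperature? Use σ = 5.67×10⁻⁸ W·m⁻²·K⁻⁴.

T ≈ 376 K

At equilibrium, absorbed power = emitted power.
Absorbing cross-section = πr² = 1.901×10¹³ m²; emitting surface = 4πr² = 7.605×10¹³ m² (ratio 4).
(1−a)S·A_cross = εσ·A_surf·T⁴  ⇒  T⁴ = (1−a)S/(4σ).
T⁴ = 0.450·10100/(4·5.67×10⁻⁸) = 2.004×10¹⁰ K⁴.
T = (2.004×10¹⁰)^(1/4).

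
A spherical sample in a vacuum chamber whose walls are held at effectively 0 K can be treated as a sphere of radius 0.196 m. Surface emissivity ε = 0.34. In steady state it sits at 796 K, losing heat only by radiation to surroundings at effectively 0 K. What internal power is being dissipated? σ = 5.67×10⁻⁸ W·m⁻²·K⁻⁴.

Steady state: P = εσA T⁴.
A = 4πr² = 0.4827 m²; T⁴ = (796)⁴ = 4.015×10¹¹ K⁴.
P = 0.34 × 5.67×10⁻⁸ × 0.4827 × 4.015×10¹¹.

P ≈ 3740 W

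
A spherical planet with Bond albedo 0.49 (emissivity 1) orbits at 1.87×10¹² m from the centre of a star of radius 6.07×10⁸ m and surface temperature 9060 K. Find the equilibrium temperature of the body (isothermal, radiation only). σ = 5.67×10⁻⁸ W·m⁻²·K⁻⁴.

T ≈ 97.5 K

The star's surface emits σT_*⁴; at distance d the flux is S = σT_*⁴(R_*/d)².
S = 5.67×10⁻⁸·(9060)⁴·(6.07×10⁸/1.87×10¹²)² = 40.25 W/m².
For an isothermal sphere T⁴ = (1−a)S/(4σ) = 9.051×10⁷ K⁴.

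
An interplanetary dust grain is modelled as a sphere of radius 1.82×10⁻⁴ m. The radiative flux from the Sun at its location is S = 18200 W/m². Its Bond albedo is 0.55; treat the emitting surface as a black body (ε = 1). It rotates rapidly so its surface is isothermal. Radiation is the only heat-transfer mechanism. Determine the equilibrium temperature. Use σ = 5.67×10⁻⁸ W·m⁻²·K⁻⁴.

At equilibrium, absorbed power = emitted power.
Absorbing cross-section = πr² = 1.041×10⁻⁷ m²; emitting surface = 4πr² = 4.162×10⁻⁷ m² (ratio 4).
(1−a)S·A_cross = εσ·A_surf·T⁴  ⇒  T⁴ = (1−a)S/(4σ).
T⁴ = 0.450·18200/(4·5.67×10⁻⁸) = 3.611×10¹⁰ K⁴.
T = (3.611×10¹⁰)^(1/4).

T ≈ 436 K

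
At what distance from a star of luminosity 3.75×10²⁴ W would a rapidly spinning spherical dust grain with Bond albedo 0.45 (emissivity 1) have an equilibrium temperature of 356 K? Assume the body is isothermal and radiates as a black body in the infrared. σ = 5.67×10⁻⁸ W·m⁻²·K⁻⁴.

For an isothermal black-emitting sphere, (1−a)S·πr² = σ·4πr²·T⁴ ⇒ S = 4σT⁴/(1−a).
S = 4·5.67×10⁻⁸·(356)⁴/0.550 = 6623 W/m².
Flux falls as S = L/(4πd²), so d = √(L/(4πS)) = √(3.75×10²⁴/(4π·6623)).

d ≈ 6.71×10⁹ m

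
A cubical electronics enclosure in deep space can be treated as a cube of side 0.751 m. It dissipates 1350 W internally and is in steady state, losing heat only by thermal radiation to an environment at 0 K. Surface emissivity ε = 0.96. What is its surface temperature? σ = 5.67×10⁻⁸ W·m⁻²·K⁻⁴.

Steady state: internal power = radiated power, P = εσA T⁴.
Radiating area A = 6L² = 3.384 m².
T⁴ = P/(εσA) = 1350/(0.96·5.67×10⁻⁸·3.384) = 7.329×10⁹ K⁴.
T = (7.329×10⁹)^(1/4).

T ≈ 293 K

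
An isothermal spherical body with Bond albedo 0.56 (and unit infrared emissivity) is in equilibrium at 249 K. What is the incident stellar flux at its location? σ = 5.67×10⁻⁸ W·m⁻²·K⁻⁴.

(1−a)S·πr² = σ·4πr²·T⁴ ⇒ S = 4σT⁴/(1−a).
S = 4·5.67×10⁻⁸·3.844×10⁹/0.440.

S ≈ 1980 W/m²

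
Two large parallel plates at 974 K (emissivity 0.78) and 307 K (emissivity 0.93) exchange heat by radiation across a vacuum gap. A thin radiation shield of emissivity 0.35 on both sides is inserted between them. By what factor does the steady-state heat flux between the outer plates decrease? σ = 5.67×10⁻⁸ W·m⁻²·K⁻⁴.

factor ≈ 4.47

Without shield: q₀ = σΔ(T⁴)/(1/ε₁+1/ε₂−1) with denominator 1.357.
With shield the two gaps are in series; the resistances add: (1/ε₁+1/ε_s−1)+(1/ε_s+1/ε₂−1) = 3.139+2.932 = 6.072.
Heat-flux ratio q₀/q = 6.072/1.357.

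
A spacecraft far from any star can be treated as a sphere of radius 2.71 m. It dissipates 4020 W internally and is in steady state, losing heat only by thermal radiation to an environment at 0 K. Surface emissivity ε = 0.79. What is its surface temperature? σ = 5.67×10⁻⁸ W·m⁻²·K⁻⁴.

Steady state: internal power = radiated power, P = εσA T⁴.
Radiating area A = 4πr² = 92.29 m².
T⁴ = P/(εσA) = 4020/(0.79·5.67×10⁻⁸·92.29) = 9.725×10⁸ K⁴.
T = (9.725×10⁸)^(1/4).

T ≈ 177 K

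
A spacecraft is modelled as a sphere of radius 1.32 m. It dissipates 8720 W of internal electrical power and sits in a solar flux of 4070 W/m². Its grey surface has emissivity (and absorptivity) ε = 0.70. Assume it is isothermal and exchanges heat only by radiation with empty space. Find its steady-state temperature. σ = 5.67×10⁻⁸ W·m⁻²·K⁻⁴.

T ≈ 409 K

At steady state, absorbed solar power + internal power = radiated power.
Absorbed: α·S·A_cross = 0.70·4070·5.474 = 15600 W (cross-section πr²).
Total input = 15600 + 8720 = 24320 W.
Radiated: εσ·A_surf·T⁴ with A_surf = 4πr² = 21.90 m².
T⁴ = 24320/(0.70·5.67×10⁻⁸·21.90) = 2.798×10¹⁰ K⁴.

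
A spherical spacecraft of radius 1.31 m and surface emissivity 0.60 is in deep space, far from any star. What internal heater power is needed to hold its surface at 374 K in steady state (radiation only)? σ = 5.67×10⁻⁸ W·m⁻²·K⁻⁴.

P = εσ·4πr²·T⁴.
4πr² = 21.57 m²; T⁴ = 1.957×10¹⁰ K⁴.
P = 0.60·5.67×10⁻⁸·21.57·1.957×10¹⁰.

P ≈ 14400 W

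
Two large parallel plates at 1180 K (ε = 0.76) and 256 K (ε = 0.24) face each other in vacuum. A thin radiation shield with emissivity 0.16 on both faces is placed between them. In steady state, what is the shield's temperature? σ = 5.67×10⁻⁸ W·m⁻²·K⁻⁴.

In steady state the net flux on the hot side equals that on the cold side.
σ(T₁⁴−T_s⁴)/D₁ = σ(T_s⁴−T₂⁴)/D₂, with D₁ = 1/ε₁+1/ε_s−1 = 6.566, D₂ = 1/ε_s+1/ε₂−1 = 9.417.
Solve for T_s⁴: T_s⁴ = (D₂·T₁⁴ + D₁·T₂⁴)/(D₁+D₂) = 1.144×10¹² K⁴.

T_s ≈ 1030 K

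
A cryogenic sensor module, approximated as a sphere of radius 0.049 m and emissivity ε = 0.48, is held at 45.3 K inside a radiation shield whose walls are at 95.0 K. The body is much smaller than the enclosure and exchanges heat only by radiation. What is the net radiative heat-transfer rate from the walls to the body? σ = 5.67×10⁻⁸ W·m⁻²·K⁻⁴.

For a small grey body in a large enclosure: P_net = εσA(T_body⁴ − T_wall⁴).
A = 4πr² = 0.03017 m²; T_body⁴ − T_wall⁴ = 4.211×10⁶ − 8.145×10⁷ = -7.724×10⁷ K⁴.
|P_net| = 0.48·5.67×10⁻⁸·0.03017·7.724×10⁷.

P_net ≈ 0.0634 W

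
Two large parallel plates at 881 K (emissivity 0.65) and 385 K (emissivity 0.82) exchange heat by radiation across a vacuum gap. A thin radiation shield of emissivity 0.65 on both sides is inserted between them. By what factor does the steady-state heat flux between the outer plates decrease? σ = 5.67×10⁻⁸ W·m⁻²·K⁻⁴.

factor ≈ 2.18

Without shield: q₀ = σΔ(T⁴)/(1/ε₁+1/ε₂−1) with denominator 1.758.
With shield the two gaps are in series; the resistances add: (1/ε₁+1/ε_s−1)+(1/ε_s+1/ε₂−1) = 2.077+1.758 = 3.835.
Heat-flux ratio q₀/q = 3.835/1.758.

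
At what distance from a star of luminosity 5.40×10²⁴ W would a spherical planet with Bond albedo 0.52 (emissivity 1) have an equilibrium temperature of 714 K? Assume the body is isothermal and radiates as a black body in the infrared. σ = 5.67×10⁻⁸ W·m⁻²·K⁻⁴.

d ≈ 1.87×10⁹ m

For an isothermal black-emitting sphere, (1−a)S·πr² = σ·4πr²·T⁴ ⇒ S = 4σT⁴/(1−a).
S = 4·5.67×10⁻⁸·(714)⁴/0.480 = 1.228×10⁵ W/m².
Flux falls as S = L/(4πd²), so d = √(L/(4πS)) = √(5.40×10²⁴/(4π·1.228×10⁵)).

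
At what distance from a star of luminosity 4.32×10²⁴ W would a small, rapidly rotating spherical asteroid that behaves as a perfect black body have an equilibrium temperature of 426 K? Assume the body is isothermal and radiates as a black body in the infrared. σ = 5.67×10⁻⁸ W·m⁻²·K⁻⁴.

d ≈ 6.78×10⁹ m

For an isothermal black-emitting sphere, (1−a)S·πr² = σ·4πr²·T⁴ ⇒ S = 4σT⁴/(1−a).
S = 4·5.67×10⁻⁸·(426)⁴/1.00 = 7469 W/m².
Flux falls as S = L/(4πd²), so d = √(L/(4πS)) = √(4.32×10²⁴/(4π·7469)).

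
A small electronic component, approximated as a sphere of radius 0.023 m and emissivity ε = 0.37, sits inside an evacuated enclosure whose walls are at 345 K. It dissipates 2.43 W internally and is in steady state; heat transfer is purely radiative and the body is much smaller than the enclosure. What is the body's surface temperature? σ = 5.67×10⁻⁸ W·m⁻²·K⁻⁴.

For a small grey body in a large enclosure, net radiated power = εσA(T⁴ − T_w⁴).
Steady state: P = εσA(T⁴ − T_w⁴) with A = 4πr² = 0.006648 m².
T⁴ = P/(εσA) + T_w⁴ = 2.43/(0.37·5.67×10⁻⁸·0.006648) + (345)⁴
    = 1.742×10¹⁰ + 1.417×10¹⁰ = 3.159×10¹⁰ K⁴.

T ≈ 422 K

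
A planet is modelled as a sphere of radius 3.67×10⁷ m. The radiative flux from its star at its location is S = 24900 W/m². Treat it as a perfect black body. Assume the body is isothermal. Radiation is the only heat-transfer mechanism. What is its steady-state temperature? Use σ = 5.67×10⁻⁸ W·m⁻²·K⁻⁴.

T ≈ 576 K

At equilibrium, absorbed power = emitted power.
Absorbing cross-section = πr² = 4.231×10¹⁵ m²; emitting surface = 4πr² = 1.693×10¹⁶ m² (ratio 4).
S·A_cross = εσ·A_surf·T⁴  ⇒  T⁴ = S/(4σ).
T⁴ = 1.00·24900/(4·5.67×10⁻⁸) = 1.098×10¹¹ K⁴.
T = (1.098×10¹¹)^(1/4).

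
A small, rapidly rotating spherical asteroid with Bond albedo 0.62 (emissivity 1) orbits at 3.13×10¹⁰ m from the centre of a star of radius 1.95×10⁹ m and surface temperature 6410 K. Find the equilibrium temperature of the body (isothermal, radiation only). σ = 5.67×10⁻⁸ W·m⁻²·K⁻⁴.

The star's surface emits σT_*⁴; at distance d the flux is S = σT_*⁴(R_*/d)².
S = 5.67×10⁻⁸·(6410)⁴·(1.95×10⁹/3.13×10¹⁰)² = 3.715×10⁵ W/m².
For an isothermal sphere T⁴ = (1−a)S/(4σ) = 6.225×10¹¹ K⁴.

T ≈ 888 K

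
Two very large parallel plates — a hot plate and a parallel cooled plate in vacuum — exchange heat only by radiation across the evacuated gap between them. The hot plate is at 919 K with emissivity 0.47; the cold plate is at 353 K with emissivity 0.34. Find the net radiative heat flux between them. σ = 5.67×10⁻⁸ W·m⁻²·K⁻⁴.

q ≈ 9720 W/m²

For two infinite grey parallel plates, q = σ(T₁⁴ − T₂⁴)/(1/ε₁ + 1/ε₂ − 1).
T₁⁴ − T₂⁴ = 7.133×10¹¹ − 1.553×10¹⁰ = 6.978×10¹¹ K⁴.
1/ε₁ + 1/ε₂ − 1 = 2.128 + 2.941 − 1 = 4.069.
q = 5.67×10⁻⁸ × 6.978×10¹¹ / 4.069.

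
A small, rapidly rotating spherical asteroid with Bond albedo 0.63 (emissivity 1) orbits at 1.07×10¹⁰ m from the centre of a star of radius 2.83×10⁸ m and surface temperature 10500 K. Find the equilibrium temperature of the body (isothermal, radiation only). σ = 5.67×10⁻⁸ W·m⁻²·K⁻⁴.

T ≈ 942 K

The star's surface emits σT_*⁴; at distance d the flux is S = σT_*⁴(R_*/d)².
S = 5.67×10⁻⁸·(10500)⁴·(2.83×10⁸/1.07×10¹⁰)² = 4.821×10⁵ W/m².
For an isothermal sphere T⁴ = (1−a)S/(4σ) = 7.865×10¹¹ K⁴.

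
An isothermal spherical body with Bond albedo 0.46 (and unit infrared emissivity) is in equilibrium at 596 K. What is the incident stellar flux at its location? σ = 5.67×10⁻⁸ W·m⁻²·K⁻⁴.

(1−a)S·πr² = σ·4πr²·T⁴ ⇒ S = 4σT⁴/(1−a).
S = 4·5.67×10⁻⁸·1.262×10¹¹/0.540.

S ≈ 53000 W/m²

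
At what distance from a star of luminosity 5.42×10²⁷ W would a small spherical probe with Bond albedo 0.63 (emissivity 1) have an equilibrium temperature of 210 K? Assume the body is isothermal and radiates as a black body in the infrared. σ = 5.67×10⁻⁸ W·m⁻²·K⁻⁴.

For an isothermal black-emitting sphere, (1−a)S·πr² = σ·4πr²·T⁴ ⇒ S = 4σT⁴/(1−a).
S = 4·5.67×10⁻⁸·(210)⁴/0.370 = 1192 W/m².
Flux falls as S = L/(4πd²), so d = √(L/(4πS)) = √(5.42×10²⁷/(4π·1192)).

d ≈ 6.01×10¹¹ m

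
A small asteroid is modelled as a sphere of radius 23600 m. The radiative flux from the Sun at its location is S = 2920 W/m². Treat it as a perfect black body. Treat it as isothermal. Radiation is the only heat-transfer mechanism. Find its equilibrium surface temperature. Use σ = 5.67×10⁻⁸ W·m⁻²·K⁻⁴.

At equilibrium, absorbed power = emitted power.
Absorbing cross-section = πr² = 1.750×10⁹ m²; emitting surface = 4πr² = 6.999×10⁹ m² (ratio 4).
S·A_cross = εσ·A_surf·T⁴  ⇒  T⁴ = S/(4σ).
T⁴ = 1.00·2920/(4·5.67×10⁻⁸) = 1.287×10¹⁰ K⁴.
T = (1.287×10¹⁰)^(1/4).

T ≈ 337 K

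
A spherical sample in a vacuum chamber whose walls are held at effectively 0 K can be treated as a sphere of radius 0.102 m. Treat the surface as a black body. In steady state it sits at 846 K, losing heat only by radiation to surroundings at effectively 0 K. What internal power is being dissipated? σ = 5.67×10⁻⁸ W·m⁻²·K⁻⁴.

P ≈ 3800 W

Steady state: P = εσA T⁴.
A = 4πr² = 0.1307 m²; T⁴ = (846)⁴ = 5.122×10¹¹ K⁴.
P = 1.0 × 5.67×10⁻⁸ × 0.1307 × 5.122×10¹¹.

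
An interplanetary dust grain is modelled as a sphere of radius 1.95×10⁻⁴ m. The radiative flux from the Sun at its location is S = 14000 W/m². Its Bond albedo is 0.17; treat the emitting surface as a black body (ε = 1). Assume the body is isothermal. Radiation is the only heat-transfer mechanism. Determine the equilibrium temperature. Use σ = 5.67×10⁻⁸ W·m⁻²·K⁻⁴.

At equilibrium, absorbed power = emitted power.
Absorbing cross-section = πr² = 1.195×10⁻⁷ m²; emitting surface = 4πr² = 4.778×10⁻⁷ m² (ratio 4).
(1−a)S·A_cross = εσ·A_surf·T⁴  ⇒  T⁴ = (1−a)S/(4σ).
T⁴ = 0.830·14000/(4·5.67×10⁻⁸) = 5.123×10¹⁰ K⁴.
T = (5.123×10¹⁰)^(1/4).

T ≈ 476 K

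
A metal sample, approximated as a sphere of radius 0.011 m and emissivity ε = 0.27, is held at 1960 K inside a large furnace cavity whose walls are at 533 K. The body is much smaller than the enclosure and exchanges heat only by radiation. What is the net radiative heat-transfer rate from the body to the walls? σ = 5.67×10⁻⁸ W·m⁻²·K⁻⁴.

P_net ≈ 342 W

For a small grey body in a large enclosure: P_net = εσA(T_body⁴ − T_wall⁴).
A = 4πr² = 0.001521 m²; T_body⁴ − T_wall⁴ = 1.476×10¹³ − 8.071×10¹⁰ = 1.468×10¹³ K⁴.
|P_net| = 0.27·5.67×10⁻⁸·0.001521·1.468×10¹³.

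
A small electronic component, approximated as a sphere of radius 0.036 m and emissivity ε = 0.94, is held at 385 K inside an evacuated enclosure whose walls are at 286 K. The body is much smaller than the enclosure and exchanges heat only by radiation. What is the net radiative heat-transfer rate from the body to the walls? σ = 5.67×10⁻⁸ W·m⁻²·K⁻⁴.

For a small grey body in a large enclosure: P_net = εσA(T_body⁴ − T_wall⁴).
A = 4πr² = 0.01629 m²; T_body⁴ − T_wall⁴ = 2.197×10¹⁰ − 6.691×10⁹ = 1.528×10¹⁰ K⁴.
|P_net| = 0.94·5.67×10⁻⁸·0.01629·1.528×10¹⁰.

P_net ≈ 13.3 W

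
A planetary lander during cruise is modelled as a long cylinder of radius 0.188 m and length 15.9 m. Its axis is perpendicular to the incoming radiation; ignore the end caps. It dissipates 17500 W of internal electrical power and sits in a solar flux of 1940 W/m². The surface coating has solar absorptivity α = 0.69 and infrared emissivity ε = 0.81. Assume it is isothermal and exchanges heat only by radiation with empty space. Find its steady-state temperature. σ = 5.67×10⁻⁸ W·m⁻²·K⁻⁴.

At steady state, absorbed solar power + internal power = radiated power.
Absorbed: α·S·A_cross = 0.69·1940·5.978 = 8003 W (cross-section 2rL).
Total input = 8003 + 17500 = 25500 W.
Radiated: εσ·A_surf·T⁴ with A_surf = 2πrL = 18.78 m².
T⁴ = 25500/(0.81·5.67×10⁻⁸·18.78) = 2.957×10¹⁰ K⁴.

T ≈ 415 K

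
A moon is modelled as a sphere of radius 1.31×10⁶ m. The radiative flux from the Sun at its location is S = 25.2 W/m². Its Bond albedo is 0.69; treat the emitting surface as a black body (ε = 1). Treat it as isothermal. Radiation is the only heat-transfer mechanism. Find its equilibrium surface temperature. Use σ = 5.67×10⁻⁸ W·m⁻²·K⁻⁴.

At equilibrium, absorbed power = emitted power.
Absorbing cross-section = πr² = 5.391×10¹² m²; emitting surface = 4πr² = 2.157×10¹³ m² (ratio 4).
(1−a)S·A_cross = εσ·A_surf·T⁴  ⇒  T⁴ = (1−a)S/(4σ).
T⁴ = 0.310·25.2/(4·5.67×10⁻⁸) = 3.444×10⁷ K⁴.
T = (3.444×10⁷)^(1/4).

T ≈ 76.6 K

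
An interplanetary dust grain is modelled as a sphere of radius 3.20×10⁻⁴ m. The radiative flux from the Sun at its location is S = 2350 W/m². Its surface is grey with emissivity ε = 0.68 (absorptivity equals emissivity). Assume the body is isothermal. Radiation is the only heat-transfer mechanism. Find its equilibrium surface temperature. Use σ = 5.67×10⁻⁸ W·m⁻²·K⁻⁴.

At equilibrium, absorbed power = emitted power.
Absorbing cross-section = πr² = 3.217×10⁻⁷ m²; emitting surface = 4πr² = 1.287×10⁻⁶ m² (ratio 4).
εS·A_cross = εσ·A_surf·T⁴  ⇒  T⁴ = S/(4σ)   (ε cancels).
T⁴ = 2350/(4·5.67×10⁻⁸) = 1.036×10¹⁰ K⁴.
T = (1.036×10¹⁰)^(1/4).

T ≈ 319 K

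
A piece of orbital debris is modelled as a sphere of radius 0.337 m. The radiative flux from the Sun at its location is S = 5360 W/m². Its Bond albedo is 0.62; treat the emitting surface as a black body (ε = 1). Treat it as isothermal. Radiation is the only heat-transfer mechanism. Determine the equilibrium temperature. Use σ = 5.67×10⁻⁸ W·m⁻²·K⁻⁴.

At equilibrium, absorbed power = emitted power.
Absorbing cross-section = πr² = 0.3568 m²; emitting surface = 4πr² = 1.427 m² (ratio 4).
(1−a)S·A_cross = εσ·A_surf·T⁴  ⇒  T⁴ = (1−a)S/(4σ).
T⁴ = 0.380·5360/(4·5.67×10⁻⁸) = 8.981×10⁹ K⁴.
T = (8.981×10⁹)^(1/4).

T ≈ 308 K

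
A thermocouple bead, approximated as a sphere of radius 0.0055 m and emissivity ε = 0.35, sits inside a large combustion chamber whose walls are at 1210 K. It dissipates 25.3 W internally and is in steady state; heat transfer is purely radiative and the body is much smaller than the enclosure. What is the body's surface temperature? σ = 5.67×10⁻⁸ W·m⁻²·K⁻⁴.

For a small grey body in a large enclosure, net radiated power = εσA(T⁴ − T_w⁴).
Steady state: P = εσA(T⁴ − T_w⁴) with A = 4πr² = 3.801×10⁻⁴ m².
T⁴ = P/(εσA) + T_w⁴ = 25.3/(0.35·5.67×10⁻⁸·3.801×10⁻⁴) + (1210)⁴
    = 3.354×10¹² + 2.144×10¹² = 5.497×10¹² K⁴.

T ≈ 1530 K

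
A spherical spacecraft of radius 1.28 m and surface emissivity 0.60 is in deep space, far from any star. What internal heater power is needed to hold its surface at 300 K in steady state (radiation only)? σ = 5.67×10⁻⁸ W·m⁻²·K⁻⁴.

P = εσ·4πr²·T⁴.
4πr² = 20.59 m²; T⁴ = 8.100×10⁹ K⁴.
P = 0.60·5.67×10⁻⁸·20.59·8.100×10⁹.

P ≈ 5670 W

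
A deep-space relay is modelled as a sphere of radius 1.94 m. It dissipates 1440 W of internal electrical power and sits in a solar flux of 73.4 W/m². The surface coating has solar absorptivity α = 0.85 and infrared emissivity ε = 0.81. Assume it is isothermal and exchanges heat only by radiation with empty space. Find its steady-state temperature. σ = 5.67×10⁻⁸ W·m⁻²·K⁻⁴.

T ≈ 178 K

At steady state, absorbed solar power + internal power = radiated power.
Absorbed: α·S·A_cross = 0.85·73.4·11.82 = 737.7 W (cross-section πr²).
Total input = 737.7 + 1440 = 2178 W.
Radiated: εσ·A_surf·T⁴ with A_surf = 4πr² = 47.29 m².
T⁴ = 2178/(0.81·5.67×10⁻⁸·47.29) = 1.003×10⁹ K⁴.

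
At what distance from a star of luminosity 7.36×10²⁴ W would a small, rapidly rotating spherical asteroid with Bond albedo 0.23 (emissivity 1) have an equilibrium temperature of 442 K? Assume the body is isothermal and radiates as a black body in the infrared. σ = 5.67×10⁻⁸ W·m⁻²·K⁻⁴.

For an isothermal black-emitting sphere, (1−a)S·πr² = σ·4πr²·T⁴ ⇒ S = 4σT⁴/(1−a).
S = 4·5.67×10⁻⁸·(442)⁴/0.770 = 11240 W/m².
Flux falls as S = L/(4πd²), so d = √(L/(4πS)) = √(7.36×10²⁴/(4π·11240)).

d ≈ 7.22×10⁹ m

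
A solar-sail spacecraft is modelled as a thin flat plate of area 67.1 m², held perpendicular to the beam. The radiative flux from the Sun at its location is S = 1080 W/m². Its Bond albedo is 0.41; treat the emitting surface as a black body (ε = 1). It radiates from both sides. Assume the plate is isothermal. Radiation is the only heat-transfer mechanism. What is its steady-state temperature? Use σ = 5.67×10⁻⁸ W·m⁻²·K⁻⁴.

At equilibrium, absorbed power = emitted power.
Absorbing cross-section = A = 67.10 m²; emitting surface = 2A = 134.2 m² (ratio 2).
(1−a)S·A_cross = εσ·A_surf·T⁴  ⇒  T⁴ = (1−a)S/(2σ).
T⁴ = 0.590·1080/(2·5.67×10⁻⁸) = 5.619×10⁹ K⁴.
T = (5.619×10⁹)^(1/4).

T ≈ 274 K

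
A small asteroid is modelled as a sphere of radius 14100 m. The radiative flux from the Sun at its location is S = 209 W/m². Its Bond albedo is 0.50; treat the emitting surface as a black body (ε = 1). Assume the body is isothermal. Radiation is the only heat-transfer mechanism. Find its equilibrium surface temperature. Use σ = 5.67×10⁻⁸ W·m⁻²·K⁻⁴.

At equilibrium, absorbed power = emitted power.
Absorbing cross-section = πr² = 6.246×10⁸ m²; emitting surface = 4πr² = 2.498×10⁹ m² (ratio 4).
(1−a)S·A_cross = εσ·A_surf·T⁴  ⇒  T⁴ = (1−a)S/(4σ).
T⁴ = 0.500·209/(4·5.67×10⁻⁸) = 4.608×10⁸ K⁴.
T = (4.608×10⁸)^(1/4).

T ≈ 147 K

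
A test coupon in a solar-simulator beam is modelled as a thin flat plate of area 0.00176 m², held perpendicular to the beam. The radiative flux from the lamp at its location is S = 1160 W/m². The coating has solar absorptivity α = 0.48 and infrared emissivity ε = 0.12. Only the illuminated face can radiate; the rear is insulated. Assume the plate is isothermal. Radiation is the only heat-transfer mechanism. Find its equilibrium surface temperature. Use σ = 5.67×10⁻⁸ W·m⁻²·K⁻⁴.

T ≈ 535 K

At equilibrium, absorbed power = emitted power.
Absorbing cross-section = A = 0.001760 m²; emitting surface = A = 0.001760 m² (ratio 1).
αS·A_cross = εσ·A_surf·T⁴  ⇒  T⁴ = αS/(ε·1σ).
T⁴ = 0.480·1160/(0.12·1·5.67×10⁻⁸) = 8.183×10¹⁰ K⁴.
T = (8.183×10¹⁰)^(1/4).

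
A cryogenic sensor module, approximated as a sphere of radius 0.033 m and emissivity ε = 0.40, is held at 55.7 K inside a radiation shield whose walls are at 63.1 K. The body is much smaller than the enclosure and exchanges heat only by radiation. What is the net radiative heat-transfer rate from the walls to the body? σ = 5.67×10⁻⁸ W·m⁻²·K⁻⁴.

For a small grey body in a large enclosure: P_net = εσA(T_body⁴ − T_wall⁴).
A = 4πr² = 0.01368 m²; T_body⁴ − T_wall⁴ = 9.625×10⁶ − 1.585×10⁷ = -6.228×10⁶ K⁴.
|P_net| = 0.40·5.67×10⁻⁸·0.01368·6.228×10⁶.

P_net ≈ 0.00193 W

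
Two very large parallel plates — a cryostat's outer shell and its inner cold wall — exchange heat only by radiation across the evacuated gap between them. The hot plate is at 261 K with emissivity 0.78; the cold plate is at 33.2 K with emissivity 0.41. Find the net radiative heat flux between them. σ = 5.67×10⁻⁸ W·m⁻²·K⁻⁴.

For two infinite grey parallel plates, q = σ(T₁⁴ − T₂⁴)/(1/ε₁ + 1/ε₂ − 1).
T₁⁴ − T₂⁴ = 4.640×10⁹ − 1.215×10⁶ = 4.639×10⁹ K⁴.
1/ε₁ + 1/ε₂ − 1 = 1.282 + 2.439 − 1 = 2.721.
q = 5.67×10⁻⁸ × 4.639×10⁹ / 2.721.

q ≈ 96.7 W/m²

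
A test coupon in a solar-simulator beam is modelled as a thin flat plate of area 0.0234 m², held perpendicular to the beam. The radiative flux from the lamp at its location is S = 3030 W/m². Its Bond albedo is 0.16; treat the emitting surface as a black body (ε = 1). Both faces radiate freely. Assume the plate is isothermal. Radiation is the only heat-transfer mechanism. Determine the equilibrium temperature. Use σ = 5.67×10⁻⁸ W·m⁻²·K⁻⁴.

T ≈ 387 K

At equilibrium, absorbed power = emitted power.
Absorbing cross-section = A = 0.02340 m²; emitting surface = 2A = 0.04680 m² (ratio 2).
(1−a)S·A_cross = εσ·A_surf·T⁴  ⇒  T⁴ = (1−a)S/(2σ).
T⁴ = 0.840·3030/(2·5.67×10⁻⁸) = 2.244×10¹⁰ K⁴.
T = (2.244×10¹⁰)^(1/4).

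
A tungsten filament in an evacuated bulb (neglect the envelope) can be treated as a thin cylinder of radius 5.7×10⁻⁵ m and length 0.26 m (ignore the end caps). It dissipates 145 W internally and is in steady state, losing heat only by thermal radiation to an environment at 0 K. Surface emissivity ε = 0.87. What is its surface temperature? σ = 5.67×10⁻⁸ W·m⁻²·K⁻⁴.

T ≈ 2370 K

Steady state: internal power = radiated power, P = εσA T⁴.
Radiating area A = 2πrL = 9.312×10⁻⁵ m².
T⁴ = P/(εσA) = 145/(0.87·5.67×10⁻⁸·9.312×10⁻⁵) = 3.157×10¹³ K⁴.
T = (3.157×10¹³)^(1/4).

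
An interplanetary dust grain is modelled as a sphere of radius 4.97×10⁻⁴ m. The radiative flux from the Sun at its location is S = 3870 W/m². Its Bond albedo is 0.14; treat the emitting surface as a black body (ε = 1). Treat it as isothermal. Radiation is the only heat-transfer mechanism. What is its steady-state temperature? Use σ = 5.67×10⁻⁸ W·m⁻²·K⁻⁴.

T ≈ 348 K

At equilibrium, absorbed power = emitted power.
Absorbing cross-section = πr² = 7.760×10⁻⁷ m²; emitting surface = 4πr² = 3.104×10⁻⁶ m² (ratio 4).
(1−a)S·A_cross = εσ·A_surf·T⁴  ⇒  T⁴ = (1−a)S/(4σ).
T⁴ = 0.860·3870/(4·5.67×10⁻⁸) = 1.467×10¹⁰ K⁴.
T = (1.467×10¹⁰)^(1/4).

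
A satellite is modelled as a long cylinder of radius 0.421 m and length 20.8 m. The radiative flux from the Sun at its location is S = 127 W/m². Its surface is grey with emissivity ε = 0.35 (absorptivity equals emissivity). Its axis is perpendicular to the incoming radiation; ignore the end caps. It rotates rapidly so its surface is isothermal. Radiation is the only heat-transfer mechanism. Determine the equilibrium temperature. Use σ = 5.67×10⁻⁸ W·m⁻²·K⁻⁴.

T ≈ 163 K

At equilibrium, absorbed power = emitted power.
Absorbing cross-section = 2rL = 17.51 m²; emitting surface = 2πrL = 55.02 m² (ratio π).
εS·A_cross = εσ·A_surf·T⁴  ⇒  T⁴ = S/(πσ)   (ε cancels).
T⁴ = 127/(π·5.67×10⁻⁸) = 7.130×10⁸ K⁴.
T = (7.130×10⁸)^(1/4).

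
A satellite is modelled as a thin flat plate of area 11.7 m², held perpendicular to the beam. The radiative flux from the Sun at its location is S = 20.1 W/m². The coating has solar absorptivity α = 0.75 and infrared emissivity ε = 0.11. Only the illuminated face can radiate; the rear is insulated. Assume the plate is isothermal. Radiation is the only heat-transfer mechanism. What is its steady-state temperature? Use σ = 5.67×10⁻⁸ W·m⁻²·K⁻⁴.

T ≈ 222 K

At equilibrium, absorbed power = emitted power.
Absorbing cross-section = A = 11.70 m²; emitting surface = A = 11.70 m² (ratio 1).
αS·A_cross = εσ·A_surf·T⁴  ⇒  T⁴ = αS/(ε·1σ).
T⁴ = 0.750·20.1/(0.11·1·5.67×10⁻⁸) = 2.417×10⁹ K⁴.
T = (2.417×10⁹)^(1/4).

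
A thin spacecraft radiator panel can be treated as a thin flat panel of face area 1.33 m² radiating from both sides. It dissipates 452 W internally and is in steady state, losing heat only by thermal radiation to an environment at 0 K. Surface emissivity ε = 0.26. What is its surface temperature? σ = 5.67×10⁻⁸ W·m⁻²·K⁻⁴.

Steady state: internal power = radiated power, P = εσA T⁴.
Radiating area A = 2·1.33 = 2.660 m².
T⁴ = P/(εσA) = 452/(0.26·5.67×10⁻⁸·2.660) = 1.153×10¹⁰ K⁴.
T = (1.153×10¹⁰)^(1/4).

T ≈ 328 K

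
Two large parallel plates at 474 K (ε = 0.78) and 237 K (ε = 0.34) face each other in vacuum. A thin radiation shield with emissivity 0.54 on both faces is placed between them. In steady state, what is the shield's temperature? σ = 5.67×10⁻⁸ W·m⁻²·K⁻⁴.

In steady state the net flux on the hot side equals that on the cold side.
σ(T₁⁴−T_s⁴)/D₁ = σ(T_s⁴−T₂⁴)/D₂, with D₁ = 1/ε₁+1/ε_s−1 = 2.134, D₂ = 1/ε_s+1/ε₂−1 = 3.793.
Solve for T_s⁴: T_s⁴ = (D₂·T₁⁴ + D₁·T₂⁴)/(D₁+D₂) = 3.344×10¹⁰ K⁴.

T_s ≈ 428 K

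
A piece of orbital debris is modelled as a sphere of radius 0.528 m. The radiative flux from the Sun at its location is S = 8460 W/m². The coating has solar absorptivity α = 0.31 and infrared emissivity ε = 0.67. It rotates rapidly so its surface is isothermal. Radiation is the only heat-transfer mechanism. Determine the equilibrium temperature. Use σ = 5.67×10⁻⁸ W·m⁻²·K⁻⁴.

At equilibrium, absorbed power = emitted power.
Absorbing cross-section = πr² = 0.8758 m²; emitting surface = 4πr² = 3.503 m² (ratio 4).
αS·A_cross = εσ·A_surf·T⁴  ⇒  T⁴ = αS/(ε·4σ).
T⁴ = 0.310·8460/(0.67·4·5.67×10⁻⁸) = 1.726×10¹⁰ K⁴.
T = (1.726×10¹⁰)^(1/4).

T ≈ 362 K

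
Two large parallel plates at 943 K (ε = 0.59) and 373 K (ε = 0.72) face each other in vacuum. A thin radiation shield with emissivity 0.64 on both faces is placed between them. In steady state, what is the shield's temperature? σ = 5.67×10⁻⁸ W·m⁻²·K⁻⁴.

T_s ≈ 784 K

In steady state the net flux on the hot side equals that on the cold side.
σ(T₁⁴−T_s⁴)/D₁ = σ(T_s⁴−T₂⁴)/D₂, with D₁ = 1/ε₁+1/ε_s−1 = 2.257, D₂ = 1/ε_s+1/ε₂−1 = 1.951.
Solve for T_s⁴: T_s⁴ = (D₂·T₁⁴ + D₁·T₂⁴)/(D₁+D₂) = 3.770×10¹¹ K⁴.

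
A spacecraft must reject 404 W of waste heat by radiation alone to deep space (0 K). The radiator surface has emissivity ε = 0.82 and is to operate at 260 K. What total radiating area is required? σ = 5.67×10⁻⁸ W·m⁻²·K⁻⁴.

P = εσA T⁴ ⇒ A = P/(εσT⁴).
T⁴ = 4.570×10⁹ K⁴.
A = 404/(0.82 × 5.67×10⁻⁸ × 4.570×10⁹).

A ≈ 1.90 m²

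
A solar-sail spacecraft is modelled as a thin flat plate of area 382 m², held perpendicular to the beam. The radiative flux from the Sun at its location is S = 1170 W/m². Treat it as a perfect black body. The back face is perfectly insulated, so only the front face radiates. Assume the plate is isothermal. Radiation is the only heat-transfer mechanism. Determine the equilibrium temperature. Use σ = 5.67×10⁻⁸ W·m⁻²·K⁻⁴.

At equilibrium, absorbed power = emitted power.
Absorbing cross-section = A = 382.0 m²; emitting surface = A = 382.0 m² (ratio 1).
S·A_cross = εσ·A_surf·T⁴  ⇒  T⁴ = S/(1σ).
T⁴ = 1.00·1170/(1·5.67×10⁻⁸) = 2.063×10¹⁰ K⁴.
T = (2.063×10¹⁰)^(1/4).

T ≈ 379 K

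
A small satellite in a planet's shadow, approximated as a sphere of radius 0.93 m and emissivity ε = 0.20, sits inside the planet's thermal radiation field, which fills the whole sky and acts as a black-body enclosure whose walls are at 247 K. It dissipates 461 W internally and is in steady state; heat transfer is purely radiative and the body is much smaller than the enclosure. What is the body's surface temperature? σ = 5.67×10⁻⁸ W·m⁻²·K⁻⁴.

T ≈ 294 K

For a small grey body in a large enclosure, net radiated power = εσA(T⁴ − T_w⁴).
Steady state: P = εσA(T⁴ − T_w⁴) with A = 4πr² = 10.87 m².
T⁴ = P/(εσA) + T_w⁴ = 461/(0.20·5.67×10⁻⁸·10.87) + (247)⁴
    = 3.740×10⁹ + 3.722×10⁹ = 7.462×10⁹ K⁴.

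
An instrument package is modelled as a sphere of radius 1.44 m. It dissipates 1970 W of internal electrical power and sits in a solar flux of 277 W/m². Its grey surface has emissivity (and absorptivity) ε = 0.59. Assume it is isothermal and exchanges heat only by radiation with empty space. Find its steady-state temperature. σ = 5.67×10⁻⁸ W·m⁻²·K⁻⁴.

T ≈ 243 K

At steady state, absorbed solar power + internal power = radiated power.
Absorbed: α·S·A_cross = 0.59·277·6.514 = 1065 W (cross-section πr²).
Total input = 1065 + 1970 = 3035 W.
Radiated: εσ·A_surf·T⁴ with A_surf = 4πr² = 26.06 m².
T⁴ = 3035/(0.59·5.67×10⁻⁸·26.06) = 3.481×10⁹ K⁴.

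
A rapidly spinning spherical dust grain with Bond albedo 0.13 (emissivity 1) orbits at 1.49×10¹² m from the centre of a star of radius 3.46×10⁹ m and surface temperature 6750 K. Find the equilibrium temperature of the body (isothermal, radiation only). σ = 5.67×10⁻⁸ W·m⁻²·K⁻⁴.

T ≈ 222 K

The star's surface emits σT_*⁴; at distance d the flux is S = σT_*⁴(R_*/d)².
S = 5.67×10⁻⁸·(6750)⁴·(3.46×10⁹/1.49×10¹²)² = 634.7 W/m².
For an isothermal sphere T⁴ = (1−a)S/(4σ) = 2.435×10⁹ K⁴.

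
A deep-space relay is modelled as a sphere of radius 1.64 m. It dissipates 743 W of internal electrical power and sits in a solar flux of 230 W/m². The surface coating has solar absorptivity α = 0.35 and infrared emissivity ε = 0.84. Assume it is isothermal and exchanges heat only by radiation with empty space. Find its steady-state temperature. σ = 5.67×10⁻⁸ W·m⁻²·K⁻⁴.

T ≈ 172 K

At steady state, absorbed solar power + internal power = radiated power.
Absorbed: α·S·A_cross = 0.35·230·8.450 = 680.2 W (cross-section πr²).
Total input = 680.2 + 743 = 1423 W.
Radiated: εσ·A_surf·T⁴ with A_surf = 4πr² = 33.80 m².
T⁴ = 1423/(0.84·5.67×10⁻⁸·33.80) = 8.841×10⁸ K⁴.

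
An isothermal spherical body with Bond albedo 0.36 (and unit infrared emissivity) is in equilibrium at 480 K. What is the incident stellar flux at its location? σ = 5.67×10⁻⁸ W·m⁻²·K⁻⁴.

S ≈ 18800 W/m²

(1−a)S·πr² = σ·4πr²·T⁴ ⇒ S = 4σT⁴/(1−a).
S = 4·5.67×10⁻⁸·5.308×10¹⁰/0.640.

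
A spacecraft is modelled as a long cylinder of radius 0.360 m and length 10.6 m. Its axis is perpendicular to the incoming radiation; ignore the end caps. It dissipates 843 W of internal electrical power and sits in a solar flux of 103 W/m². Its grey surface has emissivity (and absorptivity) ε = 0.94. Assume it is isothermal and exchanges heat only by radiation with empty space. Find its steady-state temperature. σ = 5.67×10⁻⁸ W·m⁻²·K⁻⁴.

T ≈ 188 K

At steady state, absorbed solar power + internal power = radiated power.
Absorbed: α·S·A_cross = 0.94·103·7.632 = 738.9 W (cross-section 2rL).
Total input = 738.9 + 843 = 1582 W.
Radiated: εσ·A_surf·T⁴ with A_surf = 2πrL = 23.98 m².
T⁴ = 1582/(0.94·5.67×10⁻⁸·23.98) = 1.238×10⁹ K⁴.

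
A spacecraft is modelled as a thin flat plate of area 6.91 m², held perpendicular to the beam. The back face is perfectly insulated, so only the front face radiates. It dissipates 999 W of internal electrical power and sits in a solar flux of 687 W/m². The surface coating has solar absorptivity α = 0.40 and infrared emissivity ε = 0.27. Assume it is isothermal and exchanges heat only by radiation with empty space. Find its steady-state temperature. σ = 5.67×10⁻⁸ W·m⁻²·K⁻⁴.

At steady state, absorbed solar power + internal power = radiated power.
Absorbed: α·S·A_cross = 0.40·687·6.910 = 1899 W (cross-section A).
Total input = 1899 + 999 = 2898 W.
Radiated: εσ·A_surf·T⁴ with A_surf = A = 6.910 m².
T⁴ = 2898/(0.27·5.67×10⁻⁸·6.910) = 2.739×10¹⁰ K⁴.

T ≈ 407 K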